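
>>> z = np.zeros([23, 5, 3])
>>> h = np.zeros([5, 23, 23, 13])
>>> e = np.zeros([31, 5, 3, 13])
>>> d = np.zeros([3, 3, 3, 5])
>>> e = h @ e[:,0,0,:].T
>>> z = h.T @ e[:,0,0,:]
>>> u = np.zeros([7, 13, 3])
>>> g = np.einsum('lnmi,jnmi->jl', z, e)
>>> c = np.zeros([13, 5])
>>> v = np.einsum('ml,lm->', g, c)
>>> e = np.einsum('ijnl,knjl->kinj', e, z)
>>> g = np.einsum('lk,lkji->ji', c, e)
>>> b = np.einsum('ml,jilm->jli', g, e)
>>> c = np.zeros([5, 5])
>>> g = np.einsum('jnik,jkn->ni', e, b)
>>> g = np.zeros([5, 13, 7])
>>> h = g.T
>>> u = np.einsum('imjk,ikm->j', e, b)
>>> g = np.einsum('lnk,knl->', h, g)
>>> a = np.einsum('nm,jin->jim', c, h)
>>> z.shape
(13, 23, 23, 31)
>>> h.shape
(7, 13, 5)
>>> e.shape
(13, 5, 23, 23)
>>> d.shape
(3, 3, 3, 5)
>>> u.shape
(23,)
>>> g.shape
()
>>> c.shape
(5, 5)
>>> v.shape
()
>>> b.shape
(13, 23, 5)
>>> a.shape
(7, 13, 5)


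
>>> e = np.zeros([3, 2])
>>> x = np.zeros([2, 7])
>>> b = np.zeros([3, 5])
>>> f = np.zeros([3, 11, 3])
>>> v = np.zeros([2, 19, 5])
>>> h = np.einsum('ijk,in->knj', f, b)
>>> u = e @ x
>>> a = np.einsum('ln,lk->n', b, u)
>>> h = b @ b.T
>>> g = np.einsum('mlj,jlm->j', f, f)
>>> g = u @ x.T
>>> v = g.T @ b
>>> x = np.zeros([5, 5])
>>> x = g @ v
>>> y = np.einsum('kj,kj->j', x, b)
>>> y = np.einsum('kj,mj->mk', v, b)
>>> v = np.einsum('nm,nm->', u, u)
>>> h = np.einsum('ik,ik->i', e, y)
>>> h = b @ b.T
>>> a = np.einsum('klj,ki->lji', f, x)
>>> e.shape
(3, 2)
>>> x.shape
(3, 5)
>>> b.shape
(3, 5)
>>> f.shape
(3, 11, 3)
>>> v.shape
()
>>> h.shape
(3, 3)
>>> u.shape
(3, 7)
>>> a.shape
(11, 3, 5)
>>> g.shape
(3, 2)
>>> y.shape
(3, 2)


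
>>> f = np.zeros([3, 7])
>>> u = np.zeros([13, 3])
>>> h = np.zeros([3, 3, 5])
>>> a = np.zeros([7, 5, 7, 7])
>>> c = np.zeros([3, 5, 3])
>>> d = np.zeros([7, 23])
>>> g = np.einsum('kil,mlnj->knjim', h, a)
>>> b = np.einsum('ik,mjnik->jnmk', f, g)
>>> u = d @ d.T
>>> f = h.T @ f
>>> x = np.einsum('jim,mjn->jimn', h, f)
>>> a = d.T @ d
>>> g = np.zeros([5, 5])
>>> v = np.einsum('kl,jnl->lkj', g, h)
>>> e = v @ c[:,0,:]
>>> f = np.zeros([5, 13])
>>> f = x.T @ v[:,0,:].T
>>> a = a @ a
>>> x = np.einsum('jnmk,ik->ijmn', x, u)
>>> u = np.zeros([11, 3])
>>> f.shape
(7, 5, 3, 5)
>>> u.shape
(11, 3)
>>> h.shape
(3, 3, 5)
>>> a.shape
(23, 23)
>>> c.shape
(3, 5, 3)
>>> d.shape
(7, 23)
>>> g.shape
(5, 5)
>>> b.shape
(7, 7, 3, 7)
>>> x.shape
(7, 3, 5, 3)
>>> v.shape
(5, 5, 3)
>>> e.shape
(5, 5, 3)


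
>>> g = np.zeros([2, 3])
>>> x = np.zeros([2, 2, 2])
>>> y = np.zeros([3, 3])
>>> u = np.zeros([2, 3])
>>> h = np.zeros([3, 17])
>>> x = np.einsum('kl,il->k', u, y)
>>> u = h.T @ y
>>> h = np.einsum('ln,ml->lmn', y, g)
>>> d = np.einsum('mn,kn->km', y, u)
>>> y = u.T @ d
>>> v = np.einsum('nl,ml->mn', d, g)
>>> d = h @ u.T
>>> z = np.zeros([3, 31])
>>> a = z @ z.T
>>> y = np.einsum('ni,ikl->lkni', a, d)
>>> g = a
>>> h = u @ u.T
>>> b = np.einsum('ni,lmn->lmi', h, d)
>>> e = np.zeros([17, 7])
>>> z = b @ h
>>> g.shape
(3, 3)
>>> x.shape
(2,)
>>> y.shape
(17, 2, 3, 3)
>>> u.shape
(17, 3)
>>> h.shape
(17, 17)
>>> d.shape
(3, 2, 17)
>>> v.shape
(2, 17)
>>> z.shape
(3, 2, 17)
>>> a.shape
(3, 3)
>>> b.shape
(3, 2, 17)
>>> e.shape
(17, 7)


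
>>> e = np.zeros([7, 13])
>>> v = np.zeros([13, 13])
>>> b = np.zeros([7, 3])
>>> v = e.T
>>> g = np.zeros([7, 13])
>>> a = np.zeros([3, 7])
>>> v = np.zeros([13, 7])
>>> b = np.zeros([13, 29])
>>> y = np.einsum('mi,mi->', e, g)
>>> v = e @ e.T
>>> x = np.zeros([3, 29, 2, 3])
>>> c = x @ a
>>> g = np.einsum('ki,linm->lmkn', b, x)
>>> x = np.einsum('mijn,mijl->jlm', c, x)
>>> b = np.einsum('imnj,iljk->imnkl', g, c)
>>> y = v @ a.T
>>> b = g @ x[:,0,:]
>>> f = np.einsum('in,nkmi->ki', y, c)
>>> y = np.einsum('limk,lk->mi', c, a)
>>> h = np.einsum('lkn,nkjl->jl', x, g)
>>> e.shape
(7, 13)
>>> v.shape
(7, 7)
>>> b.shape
(3, 3, 13, 3)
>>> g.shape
(3, 3, 13, 2)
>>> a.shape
(3, 7)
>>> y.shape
(2, 29)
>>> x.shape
(2, 3, 3)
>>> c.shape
(3, 29, 2, 7)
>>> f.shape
(29, 7)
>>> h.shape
(13, 2)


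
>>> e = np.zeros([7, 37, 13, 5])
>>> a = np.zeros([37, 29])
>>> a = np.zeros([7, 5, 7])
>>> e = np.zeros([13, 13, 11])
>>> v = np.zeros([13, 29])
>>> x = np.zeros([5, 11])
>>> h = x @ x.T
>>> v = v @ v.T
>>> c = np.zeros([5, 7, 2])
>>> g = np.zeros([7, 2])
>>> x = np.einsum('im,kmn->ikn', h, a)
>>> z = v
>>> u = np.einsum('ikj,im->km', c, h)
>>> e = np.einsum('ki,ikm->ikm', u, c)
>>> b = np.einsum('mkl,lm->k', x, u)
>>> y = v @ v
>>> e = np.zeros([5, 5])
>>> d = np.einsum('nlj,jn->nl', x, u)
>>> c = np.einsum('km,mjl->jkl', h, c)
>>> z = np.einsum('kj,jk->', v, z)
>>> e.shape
(5, 5)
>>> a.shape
(7, 5, 7)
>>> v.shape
(13, 13)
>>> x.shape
(5, 7, 7)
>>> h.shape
(5, 5)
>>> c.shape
(7, 5, 2)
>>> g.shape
(7, 2)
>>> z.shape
()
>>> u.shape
(7, 5)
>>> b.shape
(7,)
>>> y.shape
(13, 13)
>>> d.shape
(5, 7)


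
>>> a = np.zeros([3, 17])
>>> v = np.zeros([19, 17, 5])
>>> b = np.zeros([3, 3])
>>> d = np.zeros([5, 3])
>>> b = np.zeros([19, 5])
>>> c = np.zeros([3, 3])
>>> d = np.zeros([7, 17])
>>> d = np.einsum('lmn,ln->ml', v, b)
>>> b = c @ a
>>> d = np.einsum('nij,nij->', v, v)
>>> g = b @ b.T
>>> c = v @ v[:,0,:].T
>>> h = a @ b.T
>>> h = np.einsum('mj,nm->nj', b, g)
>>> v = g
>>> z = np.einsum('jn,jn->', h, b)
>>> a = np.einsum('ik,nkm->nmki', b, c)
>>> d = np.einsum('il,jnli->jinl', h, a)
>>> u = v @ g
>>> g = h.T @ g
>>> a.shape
(19, 19, 17, 3)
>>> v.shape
(3, 3)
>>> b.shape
(3, 17)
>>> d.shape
(19, 3, 19, 17)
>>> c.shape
(19, 17, 19)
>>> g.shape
(17, 3)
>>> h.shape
(3, 17)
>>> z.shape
()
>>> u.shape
(3, 3)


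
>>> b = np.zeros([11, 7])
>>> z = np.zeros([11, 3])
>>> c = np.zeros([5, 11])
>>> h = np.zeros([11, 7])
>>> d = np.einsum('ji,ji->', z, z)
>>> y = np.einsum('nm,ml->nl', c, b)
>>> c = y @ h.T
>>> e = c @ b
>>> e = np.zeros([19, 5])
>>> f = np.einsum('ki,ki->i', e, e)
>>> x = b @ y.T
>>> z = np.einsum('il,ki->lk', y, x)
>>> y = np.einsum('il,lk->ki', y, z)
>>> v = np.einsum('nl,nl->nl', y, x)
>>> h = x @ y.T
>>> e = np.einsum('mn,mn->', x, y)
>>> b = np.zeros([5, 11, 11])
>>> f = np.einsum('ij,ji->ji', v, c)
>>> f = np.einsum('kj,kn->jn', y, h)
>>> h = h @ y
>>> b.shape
(5, 11, 11)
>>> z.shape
(7, 11)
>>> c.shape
(5, 11)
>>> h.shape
(11, 5)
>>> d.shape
()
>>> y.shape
(11, 5)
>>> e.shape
()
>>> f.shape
(5, 11)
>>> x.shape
(11, 5)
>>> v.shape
(11, 5)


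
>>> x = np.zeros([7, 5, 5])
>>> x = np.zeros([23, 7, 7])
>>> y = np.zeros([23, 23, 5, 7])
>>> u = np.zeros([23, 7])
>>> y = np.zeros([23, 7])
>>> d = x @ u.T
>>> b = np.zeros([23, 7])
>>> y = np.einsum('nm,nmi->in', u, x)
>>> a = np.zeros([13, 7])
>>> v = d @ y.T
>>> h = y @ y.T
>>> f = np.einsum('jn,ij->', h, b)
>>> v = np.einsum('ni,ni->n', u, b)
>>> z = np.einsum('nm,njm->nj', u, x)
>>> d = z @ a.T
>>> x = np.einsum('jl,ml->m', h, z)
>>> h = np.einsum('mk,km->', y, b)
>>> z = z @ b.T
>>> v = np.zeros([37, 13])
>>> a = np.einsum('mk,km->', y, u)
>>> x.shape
(23,)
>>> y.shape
(7, 23)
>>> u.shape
(23, 7)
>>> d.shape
(23, 13)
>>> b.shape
(23, 7)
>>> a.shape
()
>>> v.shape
(37, 13)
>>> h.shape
()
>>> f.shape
()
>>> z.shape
(23, 23)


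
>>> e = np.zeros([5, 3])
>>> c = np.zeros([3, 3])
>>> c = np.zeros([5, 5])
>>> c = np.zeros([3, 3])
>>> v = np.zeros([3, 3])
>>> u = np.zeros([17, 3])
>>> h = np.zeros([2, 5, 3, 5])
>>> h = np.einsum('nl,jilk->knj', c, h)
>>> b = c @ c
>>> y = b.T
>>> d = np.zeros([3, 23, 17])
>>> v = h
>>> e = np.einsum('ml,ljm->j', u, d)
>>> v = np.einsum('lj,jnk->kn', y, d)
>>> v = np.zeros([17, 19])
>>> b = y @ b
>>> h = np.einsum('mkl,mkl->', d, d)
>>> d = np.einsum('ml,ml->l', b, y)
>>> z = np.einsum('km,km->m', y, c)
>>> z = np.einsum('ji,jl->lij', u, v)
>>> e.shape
(23,)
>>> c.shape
(3, 3)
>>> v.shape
(17, 19)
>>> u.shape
(17, 3)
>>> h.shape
()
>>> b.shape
(3, 3)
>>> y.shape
(3, 3)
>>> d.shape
(3,)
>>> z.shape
(19, 3, 17)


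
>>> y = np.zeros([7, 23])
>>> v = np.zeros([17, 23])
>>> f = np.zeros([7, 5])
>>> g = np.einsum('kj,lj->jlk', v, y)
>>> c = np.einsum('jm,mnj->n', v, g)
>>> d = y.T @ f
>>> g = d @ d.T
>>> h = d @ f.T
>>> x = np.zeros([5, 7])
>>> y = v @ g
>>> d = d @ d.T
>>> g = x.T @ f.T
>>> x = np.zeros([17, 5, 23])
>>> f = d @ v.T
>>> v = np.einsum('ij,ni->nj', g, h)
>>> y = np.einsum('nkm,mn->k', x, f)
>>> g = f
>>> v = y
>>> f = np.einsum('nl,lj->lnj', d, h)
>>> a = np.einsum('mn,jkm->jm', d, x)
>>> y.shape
(5,)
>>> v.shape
(5,)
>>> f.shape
(23, 23, 7)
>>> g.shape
(23, 17)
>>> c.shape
(7,)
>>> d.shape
(23, 23)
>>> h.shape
(23, 7)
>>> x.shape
(17, 5, 23)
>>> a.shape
(17, 23)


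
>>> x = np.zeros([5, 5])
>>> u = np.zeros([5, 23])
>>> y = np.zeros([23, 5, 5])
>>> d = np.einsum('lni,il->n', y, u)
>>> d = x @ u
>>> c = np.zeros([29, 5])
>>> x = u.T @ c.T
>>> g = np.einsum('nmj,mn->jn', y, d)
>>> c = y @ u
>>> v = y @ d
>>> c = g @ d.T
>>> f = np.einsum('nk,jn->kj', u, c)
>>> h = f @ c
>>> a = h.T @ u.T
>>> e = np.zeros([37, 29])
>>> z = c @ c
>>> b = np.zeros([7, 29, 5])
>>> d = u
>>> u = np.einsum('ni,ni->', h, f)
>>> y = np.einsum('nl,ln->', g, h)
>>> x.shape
(23, 29)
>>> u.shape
()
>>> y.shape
()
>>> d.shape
(5, 23)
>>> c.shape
(5, 5)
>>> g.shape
(5, 23)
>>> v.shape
(23, 5, 23)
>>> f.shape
(23, 5)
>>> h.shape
(23, 5)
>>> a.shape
(5, 5)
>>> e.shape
(37, 29)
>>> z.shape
(5, 5)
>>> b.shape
(7, 29, 5)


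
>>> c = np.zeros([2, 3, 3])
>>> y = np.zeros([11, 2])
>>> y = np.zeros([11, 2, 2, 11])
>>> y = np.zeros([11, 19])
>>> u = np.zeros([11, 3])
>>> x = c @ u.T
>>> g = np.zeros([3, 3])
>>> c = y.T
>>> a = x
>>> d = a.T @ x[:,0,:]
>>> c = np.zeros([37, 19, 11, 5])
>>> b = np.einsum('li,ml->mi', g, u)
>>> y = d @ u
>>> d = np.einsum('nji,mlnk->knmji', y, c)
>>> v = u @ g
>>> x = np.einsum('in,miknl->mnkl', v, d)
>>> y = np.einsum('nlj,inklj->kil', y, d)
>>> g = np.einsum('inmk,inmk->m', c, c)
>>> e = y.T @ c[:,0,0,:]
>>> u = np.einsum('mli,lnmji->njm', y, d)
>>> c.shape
(37, 19, 11, 5)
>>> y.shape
(37, 5, 3)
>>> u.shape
(11, 3, 37)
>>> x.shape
(5, 3, 37, 3)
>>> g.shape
(11,)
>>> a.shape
(2, 3, 11)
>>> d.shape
(5, 11, 37, 3, 3)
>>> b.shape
(11, 3)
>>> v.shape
(11, 3)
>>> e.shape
(3, 5, 5)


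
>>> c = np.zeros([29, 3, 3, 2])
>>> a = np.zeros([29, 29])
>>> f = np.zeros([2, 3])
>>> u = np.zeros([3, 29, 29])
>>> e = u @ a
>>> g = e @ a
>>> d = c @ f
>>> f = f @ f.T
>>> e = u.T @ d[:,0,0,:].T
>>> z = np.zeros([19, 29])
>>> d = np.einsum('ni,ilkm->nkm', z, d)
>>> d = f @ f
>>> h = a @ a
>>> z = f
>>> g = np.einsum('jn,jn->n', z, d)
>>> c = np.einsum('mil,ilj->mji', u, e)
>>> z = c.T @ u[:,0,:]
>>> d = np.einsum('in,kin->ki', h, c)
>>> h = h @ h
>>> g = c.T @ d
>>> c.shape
(3, 29, 29)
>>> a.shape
(29, 29)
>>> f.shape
(2, 2)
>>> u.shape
(3, 29, 29)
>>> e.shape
(29, 29, 29)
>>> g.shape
(29, 29, 29)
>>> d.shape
(3, 29)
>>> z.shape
(29, 29, 29)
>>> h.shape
(29, 29)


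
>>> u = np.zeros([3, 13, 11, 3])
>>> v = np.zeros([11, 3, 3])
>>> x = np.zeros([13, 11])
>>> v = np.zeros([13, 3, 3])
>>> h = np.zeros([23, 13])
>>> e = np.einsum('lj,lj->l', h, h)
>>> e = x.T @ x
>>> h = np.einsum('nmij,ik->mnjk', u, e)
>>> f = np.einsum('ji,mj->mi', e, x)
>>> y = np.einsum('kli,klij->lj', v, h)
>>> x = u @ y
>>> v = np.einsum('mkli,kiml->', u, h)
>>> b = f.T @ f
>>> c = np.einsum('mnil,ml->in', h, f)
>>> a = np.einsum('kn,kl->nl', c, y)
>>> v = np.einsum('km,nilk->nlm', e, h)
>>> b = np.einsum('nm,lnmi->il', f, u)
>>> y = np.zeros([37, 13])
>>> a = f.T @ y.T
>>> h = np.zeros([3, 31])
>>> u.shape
(3, 13, 11, 3)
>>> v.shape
(13, 3, 11)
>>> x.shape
(3, 13, 11, 11)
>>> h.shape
(3, 31)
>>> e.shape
(11, 11)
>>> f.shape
(13, 11)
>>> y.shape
(37, 13)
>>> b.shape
(3, 3)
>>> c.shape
(3, 3)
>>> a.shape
(11, 37)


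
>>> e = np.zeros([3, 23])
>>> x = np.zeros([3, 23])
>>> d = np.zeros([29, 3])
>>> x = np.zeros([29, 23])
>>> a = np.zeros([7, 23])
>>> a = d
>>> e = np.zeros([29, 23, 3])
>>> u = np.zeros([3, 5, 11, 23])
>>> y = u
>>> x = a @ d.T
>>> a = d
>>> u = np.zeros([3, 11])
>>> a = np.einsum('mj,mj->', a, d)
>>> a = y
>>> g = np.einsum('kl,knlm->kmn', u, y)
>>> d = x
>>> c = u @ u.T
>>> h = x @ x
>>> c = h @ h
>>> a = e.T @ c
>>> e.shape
(29, 23, 3)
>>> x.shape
(29, 29)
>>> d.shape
(29, 29)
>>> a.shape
(3, 23, 29)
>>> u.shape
(3, 11)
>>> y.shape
(3, 5, 11, 23)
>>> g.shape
(3, 23, 5)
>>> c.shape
(29, 29)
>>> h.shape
(29, 29)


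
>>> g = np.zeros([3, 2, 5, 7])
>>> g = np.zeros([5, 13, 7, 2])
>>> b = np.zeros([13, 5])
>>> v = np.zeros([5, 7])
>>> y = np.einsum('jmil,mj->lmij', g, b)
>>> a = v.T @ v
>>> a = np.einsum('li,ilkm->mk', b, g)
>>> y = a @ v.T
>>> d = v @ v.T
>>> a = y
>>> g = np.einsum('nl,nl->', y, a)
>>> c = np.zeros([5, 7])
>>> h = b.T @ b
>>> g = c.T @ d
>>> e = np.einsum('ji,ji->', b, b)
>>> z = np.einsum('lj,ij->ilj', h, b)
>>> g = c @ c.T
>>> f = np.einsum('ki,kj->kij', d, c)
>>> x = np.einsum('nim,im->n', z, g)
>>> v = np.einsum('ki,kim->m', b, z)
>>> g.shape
(5, 5)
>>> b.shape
(13, 5)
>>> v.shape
(5,)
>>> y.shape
(2, 5)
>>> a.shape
(2, 5)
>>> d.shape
(5, 5)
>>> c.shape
(5, 7)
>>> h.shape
(5, 5)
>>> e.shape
()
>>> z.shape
(13, 5, 5)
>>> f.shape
(5, 5, 7)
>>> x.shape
(13,)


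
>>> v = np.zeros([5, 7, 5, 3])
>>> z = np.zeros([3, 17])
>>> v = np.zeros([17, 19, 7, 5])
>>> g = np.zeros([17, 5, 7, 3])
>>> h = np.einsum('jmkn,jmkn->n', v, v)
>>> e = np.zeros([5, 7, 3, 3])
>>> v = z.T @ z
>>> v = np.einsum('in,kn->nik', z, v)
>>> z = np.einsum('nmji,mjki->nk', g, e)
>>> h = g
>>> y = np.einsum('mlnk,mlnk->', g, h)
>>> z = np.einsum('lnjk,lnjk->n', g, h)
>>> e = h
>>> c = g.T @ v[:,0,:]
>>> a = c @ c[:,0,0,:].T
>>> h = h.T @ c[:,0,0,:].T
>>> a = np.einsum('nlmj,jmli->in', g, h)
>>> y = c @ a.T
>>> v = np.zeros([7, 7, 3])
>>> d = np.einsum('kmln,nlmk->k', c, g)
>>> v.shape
(7, 7, 3)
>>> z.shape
(5,)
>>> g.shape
(17, 5, 7, 3)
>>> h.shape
(3, 7, 5, 3)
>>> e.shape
(17, 5, 7, 3)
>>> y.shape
(3, 7, 5, 3)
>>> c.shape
(3, 7, 5, 17)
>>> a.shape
(3, 17)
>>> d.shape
(3,)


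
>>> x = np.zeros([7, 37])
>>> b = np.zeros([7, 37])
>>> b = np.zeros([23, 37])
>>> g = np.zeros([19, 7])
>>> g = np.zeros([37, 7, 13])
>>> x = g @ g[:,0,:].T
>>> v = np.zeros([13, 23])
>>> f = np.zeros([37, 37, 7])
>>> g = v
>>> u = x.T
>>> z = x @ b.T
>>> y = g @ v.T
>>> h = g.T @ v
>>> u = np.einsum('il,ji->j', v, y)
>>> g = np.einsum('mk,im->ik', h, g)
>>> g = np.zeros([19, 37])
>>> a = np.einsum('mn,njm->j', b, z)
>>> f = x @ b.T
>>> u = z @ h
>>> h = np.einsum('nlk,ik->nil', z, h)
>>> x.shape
(37, 7, 37)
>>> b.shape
(23, 37)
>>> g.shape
(19, 37)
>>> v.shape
(13, 23)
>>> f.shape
(37, 7, 23)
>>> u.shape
(37, 7, 23)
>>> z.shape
(37, 7, 23)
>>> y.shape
(13, 13)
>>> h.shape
(37, 23, 7)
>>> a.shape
(7,)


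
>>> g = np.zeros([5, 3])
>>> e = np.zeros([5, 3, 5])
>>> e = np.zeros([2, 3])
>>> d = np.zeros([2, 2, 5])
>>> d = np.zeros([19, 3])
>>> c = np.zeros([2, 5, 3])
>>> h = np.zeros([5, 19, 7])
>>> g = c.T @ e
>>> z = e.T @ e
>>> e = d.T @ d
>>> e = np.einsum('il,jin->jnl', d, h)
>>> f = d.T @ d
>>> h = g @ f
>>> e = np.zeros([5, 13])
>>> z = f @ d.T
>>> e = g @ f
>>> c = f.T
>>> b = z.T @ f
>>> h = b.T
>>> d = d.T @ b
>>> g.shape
(3, 5, 3)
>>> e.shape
(3, 5, 3)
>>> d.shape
(3, 3)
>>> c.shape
(3, 3)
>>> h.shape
(3, 19)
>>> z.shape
(3, 19)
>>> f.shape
(3, 3)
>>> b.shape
(19, 3)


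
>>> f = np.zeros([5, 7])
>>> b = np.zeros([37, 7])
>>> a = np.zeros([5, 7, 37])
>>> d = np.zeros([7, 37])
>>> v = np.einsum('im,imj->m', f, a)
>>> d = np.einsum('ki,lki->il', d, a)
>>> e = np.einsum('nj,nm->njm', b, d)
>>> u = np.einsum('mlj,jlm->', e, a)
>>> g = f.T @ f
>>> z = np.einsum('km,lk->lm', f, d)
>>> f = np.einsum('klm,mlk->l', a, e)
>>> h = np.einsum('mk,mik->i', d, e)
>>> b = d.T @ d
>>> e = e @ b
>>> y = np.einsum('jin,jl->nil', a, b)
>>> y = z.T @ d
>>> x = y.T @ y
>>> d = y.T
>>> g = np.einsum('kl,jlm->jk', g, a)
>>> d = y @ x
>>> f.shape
(7,)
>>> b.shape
(5, 5)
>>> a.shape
(5, 7, 37)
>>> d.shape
(7, 5)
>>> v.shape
(7,)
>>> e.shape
(37, 7, 5)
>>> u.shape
()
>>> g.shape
(5, 7)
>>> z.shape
(37, 7)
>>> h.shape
(7,)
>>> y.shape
(7, 5)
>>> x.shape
(5, 5)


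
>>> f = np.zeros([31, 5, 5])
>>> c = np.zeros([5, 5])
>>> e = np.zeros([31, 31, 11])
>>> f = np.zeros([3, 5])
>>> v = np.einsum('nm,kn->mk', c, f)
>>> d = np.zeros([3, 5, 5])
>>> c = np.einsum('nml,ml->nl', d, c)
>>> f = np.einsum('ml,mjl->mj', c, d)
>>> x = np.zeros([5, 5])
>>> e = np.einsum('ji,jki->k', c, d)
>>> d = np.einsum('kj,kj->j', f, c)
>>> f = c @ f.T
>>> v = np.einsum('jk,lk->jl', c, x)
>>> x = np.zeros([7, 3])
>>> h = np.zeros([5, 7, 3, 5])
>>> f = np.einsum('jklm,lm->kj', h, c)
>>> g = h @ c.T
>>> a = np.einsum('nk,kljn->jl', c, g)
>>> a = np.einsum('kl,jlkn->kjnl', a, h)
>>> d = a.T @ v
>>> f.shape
(7, 5)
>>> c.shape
(3, 5)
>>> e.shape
(5,)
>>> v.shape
(3, 5)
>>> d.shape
(7, 5, 5, 5)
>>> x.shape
(7, 3)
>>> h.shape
(5, 7, 3, 5)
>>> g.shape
(5, 7, 3, 3)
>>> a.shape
(3, 5, 5, 7)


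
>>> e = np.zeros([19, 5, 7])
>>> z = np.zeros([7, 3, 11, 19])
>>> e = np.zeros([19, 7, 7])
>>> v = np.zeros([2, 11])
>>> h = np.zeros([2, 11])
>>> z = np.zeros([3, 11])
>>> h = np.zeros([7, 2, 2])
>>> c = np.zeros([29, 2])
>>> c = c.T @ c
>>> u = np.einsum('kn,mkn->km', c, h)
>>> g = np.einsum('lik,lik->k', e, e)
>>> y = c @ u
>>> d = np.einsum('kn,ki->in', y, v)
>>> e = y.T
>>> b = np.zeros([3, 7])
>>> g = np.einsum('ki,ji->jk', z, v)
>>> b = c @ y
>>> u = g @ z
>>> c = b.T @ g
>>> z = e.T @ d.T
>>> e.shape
(7, 2)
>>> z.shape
(2, 11)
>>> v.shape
(2, 11)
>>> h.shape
(7, 2, 2)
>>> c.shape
(7, 3)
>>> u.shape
(2, 11)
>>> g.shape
(2, 3)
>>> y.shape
(2, 7)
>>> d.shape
(11, 7)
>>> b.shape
(2, 7)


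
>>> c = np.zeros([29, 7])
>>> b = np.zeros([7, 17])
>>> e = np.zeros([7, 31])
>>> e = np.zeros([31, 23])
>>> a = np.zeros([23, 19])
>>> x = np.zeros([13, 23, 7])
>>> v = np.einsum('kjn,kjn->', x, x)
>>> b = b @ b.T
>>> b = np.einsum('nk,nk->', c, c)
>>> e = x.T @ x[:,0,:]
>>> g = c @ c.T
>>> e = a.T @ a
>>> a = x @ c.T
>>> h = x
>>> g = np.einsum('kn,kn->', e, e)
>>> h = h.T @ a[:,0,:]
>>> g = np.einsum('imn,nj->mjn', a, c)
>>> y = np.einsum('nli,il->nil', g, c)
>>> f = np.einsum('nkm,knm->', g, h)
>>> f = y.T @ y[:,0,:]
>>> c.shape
(29, 7)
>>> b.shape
()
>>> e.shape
(19, 19)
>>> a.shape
(13, 23, 29)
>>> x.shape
(13, 23, 7)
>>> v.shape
()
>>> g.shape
(23, 7, 29)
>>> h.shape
(7, 23, 29)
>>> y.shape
(23, 29, 7)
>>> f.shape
(7, 29, 7)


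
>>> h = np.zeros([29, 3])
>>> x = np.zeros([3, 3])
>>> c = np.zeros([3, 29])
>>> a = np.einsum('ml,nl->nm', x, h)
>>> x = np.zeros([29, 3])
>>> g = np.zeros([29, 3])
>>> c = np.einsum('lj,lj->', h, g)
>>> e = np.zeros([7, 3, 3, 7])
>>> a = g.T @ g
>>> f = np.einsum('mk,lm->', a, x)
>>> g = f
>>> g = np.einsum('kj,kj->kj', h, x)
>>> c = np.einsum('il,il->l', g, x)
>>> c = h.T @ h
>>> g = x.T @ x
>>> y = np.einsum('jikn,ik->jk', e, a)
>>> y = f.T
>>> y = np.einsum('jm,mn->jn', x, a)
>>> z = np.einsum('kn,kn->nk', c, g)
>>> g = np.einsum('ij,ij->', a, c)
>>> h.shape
(29, 3)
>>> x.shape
(29, 3)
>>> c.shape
(3, 3)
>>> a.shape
(3, 3)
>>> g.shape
()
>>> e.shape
(7, 3, 3, 7)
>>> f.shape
()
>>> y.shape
(29, 3)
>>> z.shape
(3, 3)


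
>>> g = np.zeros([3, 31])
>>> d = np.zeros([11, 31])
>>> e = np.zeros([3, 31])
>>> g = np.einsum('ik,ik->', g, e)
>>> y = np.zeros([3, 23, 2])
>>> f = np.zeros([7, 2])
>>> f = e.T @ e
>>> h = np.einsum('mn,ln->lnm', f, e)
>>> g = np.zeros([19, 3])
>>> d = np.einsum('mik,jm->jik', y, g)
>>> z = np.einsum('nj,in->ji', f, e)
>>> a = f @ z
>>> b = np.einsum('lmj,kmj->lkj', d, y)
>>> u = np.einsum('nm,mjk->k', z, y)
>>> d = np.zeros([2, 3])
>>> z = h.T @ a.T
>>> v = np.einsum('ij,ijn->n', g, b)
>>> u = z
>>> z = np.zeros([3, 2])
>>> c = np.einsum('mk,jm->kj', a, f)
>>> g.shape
(19, 3)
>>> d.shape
(2, 3)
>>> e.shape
(3, 31)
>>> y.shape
(3, 23, 2)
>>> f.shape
(31, 31)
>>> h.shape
(3, 31, 31)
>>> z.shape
(3, 2)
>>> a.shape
(31, 3)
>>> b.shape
(19, 3, 2)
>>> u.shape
(31, 31, 31)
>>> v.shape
(2,)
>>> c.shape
(3, 31)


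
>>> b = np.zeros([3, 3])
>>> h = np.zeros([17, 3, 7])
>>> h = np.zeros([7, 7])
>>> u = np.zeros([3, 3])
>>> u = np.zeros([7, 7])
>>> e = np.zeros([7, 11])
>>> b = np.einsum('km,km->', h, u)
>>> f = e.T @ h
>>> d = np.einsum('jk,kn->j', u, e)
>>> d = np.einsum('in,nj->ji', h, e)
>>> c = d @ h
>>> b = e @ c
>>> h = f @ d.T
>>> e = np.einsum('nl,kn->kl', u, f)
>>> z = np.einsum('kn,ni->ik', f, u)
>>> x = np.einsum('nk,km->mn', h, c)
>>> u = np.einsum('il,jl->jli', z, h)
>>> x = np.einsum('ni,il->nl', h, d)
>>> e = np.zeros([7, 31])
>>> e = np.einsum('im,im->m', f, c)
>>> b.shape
(7, 7)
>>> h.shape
(11, 11)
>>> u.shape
(11, 11, 7)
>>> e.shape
(7,)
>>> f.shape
(11, 7)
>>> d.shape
(11, 7)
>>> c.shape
(11, 7)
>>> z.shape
(7, 11)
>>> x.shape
(11, 7)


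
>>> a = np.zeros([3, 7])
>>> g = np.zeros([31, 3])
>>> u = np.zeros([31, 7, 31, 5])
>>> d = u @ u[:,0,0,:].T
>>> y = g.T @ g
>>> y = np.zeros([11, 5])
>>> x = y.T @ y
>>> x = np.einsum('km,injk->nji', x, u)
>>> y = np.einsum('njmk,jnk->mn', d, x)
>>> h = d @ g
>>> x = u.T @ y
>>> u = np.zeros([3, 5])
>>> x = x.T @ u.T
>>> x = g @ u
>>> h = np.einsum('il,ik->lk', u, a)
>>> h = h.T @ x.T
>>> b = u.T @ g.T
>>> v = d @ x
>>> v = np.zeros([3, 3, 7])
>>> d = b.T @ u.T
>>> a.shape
(3, 7)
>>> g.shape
(31, 3)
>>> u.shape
(3, 5)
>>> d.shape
(31, 3)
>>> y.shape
(31, 31)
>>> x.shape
(31, 5)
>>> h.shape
(7, 31)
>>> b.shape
(5, 31)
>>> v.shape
(3, 3, 7)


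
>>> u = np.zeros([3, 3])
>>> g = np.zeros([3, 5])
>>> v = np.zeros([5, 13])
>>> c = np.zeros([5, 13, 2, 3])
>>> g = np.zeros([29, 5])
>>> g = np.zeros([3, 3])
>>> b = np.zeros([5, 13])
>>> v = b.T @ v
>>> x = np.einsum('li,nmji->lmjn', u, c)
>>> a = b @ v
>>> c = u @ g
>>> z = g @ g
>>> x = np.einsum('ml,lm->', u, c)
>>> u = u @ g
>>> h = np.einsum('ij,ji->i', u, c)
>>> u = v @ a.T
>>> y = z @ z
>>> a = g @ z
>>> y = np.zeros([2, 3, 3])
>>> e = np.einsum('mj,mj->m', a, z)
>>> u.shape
(13, 5)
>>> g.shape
(3, 3)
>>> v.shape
(13, 13)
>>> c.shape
(3, 3)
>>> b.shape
(5, 13)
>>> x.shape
()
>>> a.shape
(3, 3)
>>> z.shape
(3, 3)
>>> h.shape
(3,)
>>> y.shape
(2, 3, 3)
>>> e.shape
(3,)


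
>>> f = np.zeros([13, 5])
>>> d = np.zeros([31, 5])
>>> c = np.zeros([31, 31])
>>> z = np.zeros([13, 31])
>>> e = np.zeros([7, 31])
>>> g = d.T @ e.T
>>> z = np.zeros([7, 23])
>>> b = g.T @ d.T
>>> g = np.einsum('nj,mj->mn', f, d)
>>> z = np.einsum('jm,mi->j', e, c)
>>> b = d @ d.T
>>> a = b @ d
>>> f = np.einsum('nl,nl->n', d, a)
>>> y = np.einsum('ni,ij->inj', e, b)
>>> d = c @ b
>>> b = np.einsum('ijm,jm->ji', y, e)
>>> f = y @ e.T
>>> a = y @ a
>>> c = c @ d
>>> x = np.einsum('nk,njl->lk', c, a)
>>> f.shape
(31, 7, 7)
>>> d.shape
(31, 31)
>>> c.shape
(31, 31)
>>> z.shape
(7,)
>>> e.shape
(7, 31)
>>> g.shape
(31, 13)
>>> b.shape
(7, 31)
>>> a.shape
(31, 7, 5)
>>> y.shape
(31, 7, 31)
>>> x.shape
(5, 31)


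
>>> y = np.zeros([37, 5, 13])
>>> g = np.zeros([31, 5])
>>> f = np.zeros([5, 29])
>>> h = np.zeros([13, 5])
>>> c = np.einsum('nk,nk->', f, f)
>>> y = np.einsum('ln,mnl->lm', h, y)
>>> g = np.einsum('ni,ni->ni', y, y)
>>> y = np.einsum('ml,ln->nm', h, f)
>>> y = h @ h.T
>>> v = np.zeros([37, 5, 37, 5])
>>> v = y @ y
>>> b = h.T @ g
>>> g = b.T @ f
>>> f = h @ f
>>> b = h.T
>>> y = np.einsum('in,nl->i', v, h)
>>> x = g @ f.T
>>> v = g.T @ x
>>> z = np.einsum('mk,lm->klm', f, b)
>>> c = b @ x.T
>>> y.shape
(13,)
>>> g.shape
(37, 29)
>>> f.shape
(13, 29)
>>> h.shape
(13, 5)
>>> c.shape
(5, 37)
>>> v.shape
(29, 13)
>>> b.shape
(5, 13)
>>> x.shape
(37, 13)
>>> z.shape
(29, 5, 13)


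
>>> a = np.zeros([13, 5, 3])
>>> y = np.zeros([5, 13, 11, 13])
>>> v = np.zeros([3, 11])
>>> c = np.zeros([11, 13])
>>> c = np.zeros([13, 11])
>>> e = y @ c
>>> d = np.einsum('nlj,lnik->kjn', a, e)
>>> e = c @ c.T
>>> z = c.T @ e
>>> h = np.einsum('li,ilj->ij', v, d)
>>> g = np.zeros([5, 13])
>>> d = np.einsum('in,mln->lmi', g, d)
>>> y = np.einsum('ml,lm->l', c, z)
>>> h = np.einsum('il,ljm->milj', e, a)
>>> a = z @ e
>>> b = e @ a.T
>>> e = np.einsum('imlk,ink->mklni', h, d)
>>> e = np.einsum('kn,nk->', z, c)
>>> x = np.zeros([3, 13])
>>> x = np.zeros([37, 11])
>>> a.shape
(11, 13)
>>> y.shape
(11,)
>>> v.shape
(3, 11)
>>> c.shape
(13, 11)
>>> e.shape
()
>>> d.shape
(3, 11, 5)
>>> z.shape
(11, 13)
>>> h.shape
(3, 13, 13, 5)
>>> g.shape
(5, 13)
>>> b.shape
(13, 11)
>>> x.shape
(37, 11)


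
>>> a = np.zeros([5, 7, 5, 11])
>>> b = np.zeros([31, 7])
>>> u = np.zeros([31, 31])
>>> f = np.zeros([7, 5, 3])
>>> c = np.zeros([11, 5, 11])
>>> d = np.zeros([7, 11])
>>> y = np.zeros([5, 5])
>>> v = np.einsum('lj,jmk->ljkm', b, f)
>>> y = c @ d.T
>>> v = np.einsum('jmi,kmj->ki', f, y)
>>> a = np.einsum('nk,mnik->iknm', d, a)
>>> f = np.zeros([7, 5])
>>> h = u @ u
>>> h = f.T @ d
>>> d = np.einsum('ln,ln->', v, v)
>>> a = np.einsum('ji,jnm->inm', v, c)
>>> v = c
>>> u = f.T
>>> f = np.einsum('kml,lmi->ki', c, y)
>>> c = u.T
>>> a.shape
(3, 5, 11)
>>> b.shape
(31, 7)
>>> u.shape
(5, 7)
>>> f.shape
(11, 7)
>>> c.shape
(7, 5)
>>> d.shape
()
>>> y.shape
(11, 5, 7)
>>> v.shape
(11, 5, 11)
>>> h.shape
(5, 11)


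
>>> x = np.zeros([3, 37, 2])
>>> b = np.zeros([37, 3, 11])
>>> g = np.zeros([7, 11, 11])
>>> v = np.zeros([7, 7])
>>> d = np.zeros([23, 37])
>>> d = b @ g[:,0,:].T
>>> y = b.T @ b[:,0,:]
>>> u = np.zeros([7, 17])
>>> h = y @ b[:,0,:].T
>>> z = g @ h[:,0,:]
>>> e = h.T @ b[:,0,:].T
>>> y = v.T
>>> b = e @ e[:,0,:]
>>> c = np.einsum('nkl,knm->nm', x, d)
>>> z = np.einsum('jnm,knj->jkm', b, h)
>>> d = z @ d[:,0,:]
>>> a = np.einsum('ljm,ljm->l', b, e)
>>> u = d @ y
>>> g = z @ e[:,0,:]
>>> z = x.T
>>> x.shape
(3, 37, 2)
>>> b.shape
(37, 3, 37)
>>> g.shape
(37, 11, 37)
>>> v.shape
(7, 7)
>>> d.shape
(37, 11, 7)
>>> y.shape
(7, 7)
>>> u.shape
(37, 11, 7)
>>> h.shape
(11, 3, 37)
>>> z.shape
(2, 37, 3)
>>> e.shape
(37, 3, 37)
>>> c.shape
(3, 7)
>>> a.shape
(37,)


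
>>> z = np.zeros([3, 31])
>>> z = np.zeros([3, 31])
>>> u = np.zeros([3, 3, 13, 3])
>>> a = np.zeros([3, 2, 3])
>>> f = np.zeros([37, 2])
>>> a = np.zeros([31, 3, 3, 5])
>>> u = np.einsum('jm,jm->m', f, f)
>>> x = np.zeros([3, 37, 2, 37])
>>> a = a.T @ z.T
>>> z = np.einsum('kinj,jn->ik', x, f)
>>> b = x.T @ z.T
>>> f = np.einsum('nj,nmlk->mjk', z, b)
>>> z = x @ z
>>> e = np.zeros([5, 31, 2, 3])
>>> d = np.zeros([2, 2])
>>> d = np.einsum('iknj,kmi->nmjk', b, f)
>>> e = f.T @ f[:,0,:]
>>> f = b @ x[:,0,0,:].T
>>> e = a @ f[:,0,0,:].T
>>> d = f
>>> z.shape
(3, 37, 2, 3)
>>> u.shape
(2,)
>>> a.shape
(5, 3, 3, 3)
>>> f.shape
(37, 2, 37, 3)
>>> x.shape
(3, 37, 2, 37)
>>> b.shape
(37, 2, 37, 37)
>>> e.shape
(5, 3, 3, 37)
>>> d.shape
(37, 2, 37, 3)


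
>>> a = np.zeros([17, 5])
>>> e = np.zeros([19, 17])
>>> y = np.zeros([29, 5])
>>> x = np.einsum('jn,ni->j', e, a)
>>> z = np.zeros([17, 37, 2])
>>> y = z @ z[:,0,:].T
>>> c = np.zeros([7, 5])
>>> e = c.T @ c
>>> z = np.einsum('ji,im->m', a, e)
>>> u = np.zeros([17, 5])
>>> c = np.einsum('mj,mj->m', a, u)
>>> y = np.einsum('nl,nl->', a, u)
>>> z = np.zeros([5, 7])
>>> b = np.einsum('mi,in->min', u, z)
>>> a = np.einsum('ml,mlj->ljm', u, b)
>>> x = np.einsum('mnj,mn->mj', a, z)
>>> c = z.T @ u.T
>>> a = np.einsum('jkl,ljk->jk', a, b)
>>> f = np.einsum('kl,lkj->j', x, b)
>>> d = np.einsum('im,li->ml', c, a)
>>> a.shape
(5, 7)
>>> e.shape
(5, 5)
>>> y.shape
()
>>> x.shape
(5, 17)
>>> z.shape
(5, 7)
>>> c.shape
(7, 17)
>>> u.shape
(17, 5)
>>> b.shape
(17, 5, 7)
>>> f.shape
(7,)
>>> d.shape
(17, 5)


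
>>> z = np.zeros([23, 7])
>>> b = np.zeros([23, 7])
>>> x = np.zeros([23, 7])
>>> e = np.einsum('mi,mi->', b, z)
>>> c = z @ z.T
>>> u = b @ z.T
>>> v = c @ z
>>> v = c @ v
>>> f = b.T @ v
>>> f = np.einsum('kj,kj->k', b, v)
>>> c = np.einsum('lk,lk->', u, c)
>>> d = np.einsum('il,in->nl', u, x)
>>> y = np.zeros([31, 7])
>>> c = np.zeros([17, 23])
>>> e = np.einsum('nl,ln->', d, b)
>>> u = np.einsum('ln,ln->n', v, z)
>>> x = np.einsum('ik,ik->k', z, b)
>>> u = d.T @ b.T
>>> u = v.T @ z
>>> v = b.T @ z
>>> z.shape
(23, 7)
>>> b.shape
(23, 7)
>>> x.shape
(7,)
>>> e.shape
()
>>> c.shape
(17, 23)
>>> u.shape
(7, 7)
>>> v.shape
(7, 7)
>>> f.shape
(23,)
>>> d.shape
(7, 23)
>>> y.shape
(31, 7)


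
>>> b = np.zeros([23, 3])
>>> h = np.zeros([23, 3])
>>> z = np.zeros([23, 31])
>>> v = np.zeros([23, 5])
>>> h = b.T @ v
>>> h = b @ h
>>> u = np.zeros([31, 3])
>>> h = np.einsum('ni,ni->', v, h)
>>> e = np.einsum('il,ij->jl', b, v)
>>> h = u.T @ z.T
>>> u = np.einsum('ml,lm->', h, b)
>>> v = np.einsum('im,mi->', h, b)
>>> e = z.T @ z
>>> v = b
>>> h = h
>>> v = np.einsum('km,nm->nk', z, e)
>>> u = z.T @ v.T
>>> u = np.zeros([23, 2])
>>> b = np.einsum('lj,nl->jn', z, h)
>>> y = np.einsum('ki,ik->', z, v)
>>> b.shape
(31, 3)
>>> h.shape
(3, 23)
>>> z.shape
(23, 31)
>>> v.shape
(31, 23)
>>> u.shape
(23, 2)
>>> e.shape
(31, 31)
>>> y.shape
()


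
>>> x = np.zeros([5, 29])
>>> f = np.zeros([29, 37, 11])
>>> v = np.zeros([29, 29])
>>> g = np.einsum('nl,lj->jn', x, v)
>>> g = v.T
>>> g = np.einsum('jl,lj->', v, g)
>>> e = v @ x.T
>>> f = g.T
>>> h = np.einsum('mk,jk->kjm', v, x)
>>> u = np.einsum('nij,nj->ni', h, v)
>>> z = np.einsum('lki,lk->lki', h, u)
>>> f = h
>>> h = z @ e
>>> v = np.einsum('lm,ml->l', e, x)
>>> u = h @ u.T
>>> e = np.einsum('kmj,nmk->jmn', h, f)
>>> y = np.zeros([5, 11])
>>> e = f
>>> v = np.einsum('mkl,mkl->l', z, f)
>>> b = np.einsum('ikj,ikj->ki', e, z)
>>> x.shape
(5, 29)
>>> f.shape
(29, 5, 29)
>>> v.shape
(29,)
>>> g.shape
()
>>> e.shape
(29, 5, 29)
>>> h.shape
(29, 5, 5)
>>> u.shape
(29, 5, 29)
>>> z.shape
(29, 5, 29)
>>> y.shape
(5, 11)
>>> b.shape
(5, 29)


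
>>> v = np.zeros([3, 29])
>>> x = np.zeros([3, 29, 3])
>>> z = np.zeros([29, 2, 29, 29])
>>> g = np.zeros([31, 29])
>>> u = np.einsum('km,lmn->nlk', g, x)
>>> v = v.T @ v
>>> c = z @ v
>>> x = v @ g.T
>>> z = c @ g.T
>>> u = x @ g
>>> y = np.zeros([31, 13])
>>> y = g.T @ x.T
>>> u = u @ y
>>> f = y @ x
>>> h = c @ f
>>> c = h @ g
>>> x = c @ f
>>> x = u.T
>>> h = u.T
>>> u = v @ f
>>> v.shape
(29, 29)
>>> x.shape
(29, 29)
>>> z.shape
(29, 2, 29, 31)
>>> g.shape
(31, 29)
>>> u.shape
(29, 31)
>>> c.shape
(29, 2, 29, 29)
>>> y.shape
(29, 29)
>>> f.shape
(29, 31)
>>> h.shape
(29, 29)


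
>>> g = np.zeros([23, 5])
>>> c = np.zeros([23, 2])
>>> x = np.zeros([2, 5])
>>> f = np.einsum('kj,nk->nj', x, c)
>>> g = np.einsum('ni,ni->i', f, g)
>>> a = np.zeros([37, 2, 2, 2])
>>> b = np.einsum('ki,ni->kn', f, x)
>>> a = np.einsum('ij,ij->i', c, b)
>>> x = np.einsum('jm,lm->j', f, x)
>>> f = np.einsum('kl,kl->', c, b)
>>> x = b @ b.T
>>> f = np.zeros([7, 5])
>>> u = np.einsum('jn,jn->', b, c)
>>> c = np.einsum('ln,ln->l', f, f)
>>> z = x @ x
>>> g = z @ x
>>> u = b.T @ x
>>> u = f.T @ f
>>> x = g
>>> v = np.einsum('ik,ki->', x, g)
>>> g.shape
(23, 23)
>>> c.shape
(7,)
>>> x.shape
(23, 23)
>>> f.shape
(7, 5)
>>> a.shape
(23,)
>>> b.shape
(23, 2)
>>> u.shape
(5, 5)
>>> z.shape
(23, 23)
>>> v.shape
()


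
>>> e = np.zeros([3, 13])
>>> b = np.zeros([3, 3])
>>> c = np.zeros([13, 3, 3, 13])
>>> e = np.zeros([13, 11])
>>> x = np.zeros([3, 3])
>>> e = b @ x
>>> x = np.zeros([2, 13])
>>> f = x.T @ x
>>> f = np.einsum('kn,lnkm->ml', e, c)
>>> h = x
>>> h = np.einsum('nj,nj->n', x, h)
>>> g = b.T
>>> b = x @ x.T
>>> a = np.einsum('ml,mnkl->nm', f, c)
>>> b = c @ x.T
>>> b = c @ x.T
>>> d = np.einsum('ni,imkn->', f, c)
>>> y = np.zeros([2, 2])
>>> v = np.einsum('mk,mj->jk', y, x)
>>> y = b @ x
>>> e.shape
(3, 3)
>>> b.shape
(13, 3, 3, 2)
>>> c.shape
(13, 3, 3, 13)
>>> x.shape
(2, 13)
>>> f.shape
(13, 13)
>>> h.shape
(2,)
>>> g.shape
(3, 3)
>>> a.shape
(3, 13)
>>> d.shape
()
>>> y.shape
(13, 3, 3, 13)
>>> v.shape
(13, 2)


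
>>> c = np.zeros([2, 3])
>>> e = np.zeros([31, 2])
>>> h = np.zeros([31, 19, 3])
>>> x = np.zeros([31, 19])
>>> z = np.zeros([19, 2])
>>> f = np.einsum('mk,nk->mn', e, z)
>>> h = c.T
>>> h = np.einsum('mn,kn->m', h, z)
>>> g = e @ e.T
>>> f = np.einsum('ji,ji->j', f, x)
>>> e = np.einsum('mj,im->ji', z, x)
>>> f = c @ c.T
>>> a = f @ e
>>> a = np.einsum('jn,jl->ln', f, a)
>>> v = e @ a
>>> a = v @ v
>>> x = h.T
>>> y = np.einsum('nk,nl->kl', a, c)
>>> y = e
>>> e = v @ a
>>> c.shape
(2, 3)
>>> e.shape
(2, 2)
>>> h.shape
(3,)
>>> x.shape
(3,)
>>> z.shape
(19, 2)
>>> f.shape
(2, 2)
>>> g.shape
(31, 31)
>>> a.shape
(2, 2)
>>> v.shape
(2, 2)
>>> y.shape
(2, 31)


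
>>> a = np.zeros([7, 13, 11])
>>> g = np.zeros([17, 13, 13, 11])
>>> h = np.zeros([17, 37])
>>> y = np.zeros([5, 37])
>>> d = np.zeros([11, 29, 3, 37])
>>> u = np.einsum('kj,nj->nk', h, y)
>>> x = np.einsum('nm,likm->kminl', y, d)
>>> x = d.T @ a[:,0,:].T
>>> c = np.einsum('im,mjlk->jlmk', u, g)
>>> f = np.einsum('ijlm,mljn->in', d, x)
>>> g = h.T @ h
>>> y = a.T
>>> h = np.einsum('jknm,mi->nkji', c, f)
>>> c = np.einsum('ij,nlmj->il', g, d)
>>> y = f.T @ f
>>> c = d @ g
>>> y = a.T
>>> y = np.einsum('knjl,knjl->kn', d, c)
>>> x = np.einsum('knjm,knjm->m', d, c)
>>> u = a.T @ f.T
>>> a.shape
(7, 13, 11)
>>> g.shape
(37, 37)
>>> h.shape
(17, 13, 13, 7)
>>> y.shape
(11, 29)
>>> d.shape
(11, 29, 3, 37)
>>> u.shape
(11, 13, 11)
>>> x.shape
(37,)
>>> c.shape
(11, 29, 3, 37)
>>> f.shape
(11, 7)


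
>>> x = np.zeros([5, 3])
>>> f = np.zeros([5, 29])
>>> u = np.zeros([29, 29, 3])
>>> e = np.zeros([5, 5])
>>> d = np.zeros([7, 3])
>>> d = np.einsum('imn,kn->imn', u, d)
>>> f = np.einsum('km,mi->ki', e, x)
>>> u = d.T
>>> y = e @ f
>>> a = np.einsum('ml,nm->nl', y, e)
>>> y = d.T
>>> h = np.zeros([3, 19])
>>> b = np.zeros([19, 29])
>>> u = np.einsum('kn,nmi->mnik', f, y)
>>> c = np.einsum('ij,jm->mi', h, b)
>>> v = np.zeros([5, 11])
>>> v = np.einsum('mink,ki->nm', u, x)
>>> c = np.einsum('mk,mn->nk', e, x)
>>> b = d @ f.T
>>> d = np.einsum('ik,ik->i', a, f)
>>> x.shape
(5, 3)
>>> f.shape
(5, 3)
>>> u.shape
(29, 3, 29, 5)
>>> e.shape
(5, 5)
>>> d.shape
(5,)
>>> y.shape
(3, 29, 29)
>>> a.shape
(5, 3)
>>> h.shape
(3, 19)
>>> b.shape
(29, 29, 5)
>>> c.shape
(3, 5)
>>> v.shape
(29, 29)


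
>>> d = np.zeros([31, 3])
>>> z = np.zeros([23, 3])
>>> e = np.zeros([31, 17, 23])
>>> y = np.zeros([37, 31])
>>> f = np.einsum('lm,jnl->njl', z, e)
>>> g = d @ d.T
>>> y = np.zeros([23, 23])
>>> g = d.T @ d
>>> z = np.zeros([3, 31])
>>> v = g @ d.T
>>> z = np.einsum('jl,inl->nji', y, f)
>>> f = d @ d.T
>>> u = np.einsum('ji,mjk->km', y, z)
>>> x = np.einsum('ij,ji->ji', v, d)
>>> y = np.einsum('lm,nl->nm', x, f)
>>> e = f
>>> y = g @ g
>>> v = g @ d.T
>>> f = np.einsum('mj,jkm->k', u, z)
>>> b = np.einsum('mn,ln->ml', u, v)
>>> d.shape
(31, 3)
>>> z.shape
(31, 23, 17)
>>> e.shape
(31, 31)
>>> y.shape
(3, 3)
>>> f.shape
(23,)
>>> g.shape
(3, 3)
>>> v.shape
(3, 31)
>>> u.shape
(17, 31)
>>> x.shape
(31, 3)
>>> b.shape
(17, 3)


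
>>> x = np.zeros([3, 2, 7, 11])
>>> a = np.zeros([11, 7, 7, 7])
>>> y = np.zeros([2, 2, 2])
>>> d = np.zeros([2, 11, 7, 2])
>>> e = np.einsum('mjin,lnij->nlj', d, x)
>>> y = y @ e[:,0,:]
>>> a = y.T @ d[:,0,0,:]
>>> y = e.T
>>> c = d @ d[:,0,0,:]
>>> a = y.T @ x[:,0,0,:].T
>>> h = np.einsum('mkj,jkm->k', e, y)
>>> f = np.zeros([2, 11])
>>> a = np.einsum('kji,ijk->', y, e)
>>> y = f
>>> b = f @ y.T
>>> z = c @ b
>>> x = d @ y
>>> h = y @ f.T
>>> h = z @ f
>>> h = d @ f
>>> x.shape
(2, 11, 7, 11)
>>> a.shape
()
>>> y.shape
(2, 11)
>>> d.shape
(2, 11, 7, 2)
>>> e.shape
(2, 3, 11)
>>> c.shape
(2, 11, 7, 2)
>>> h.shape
(2, 11, 7, 11)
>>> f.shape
(2, 11)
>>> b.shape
(2, 2)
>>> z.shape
(2, 11, 7, 2)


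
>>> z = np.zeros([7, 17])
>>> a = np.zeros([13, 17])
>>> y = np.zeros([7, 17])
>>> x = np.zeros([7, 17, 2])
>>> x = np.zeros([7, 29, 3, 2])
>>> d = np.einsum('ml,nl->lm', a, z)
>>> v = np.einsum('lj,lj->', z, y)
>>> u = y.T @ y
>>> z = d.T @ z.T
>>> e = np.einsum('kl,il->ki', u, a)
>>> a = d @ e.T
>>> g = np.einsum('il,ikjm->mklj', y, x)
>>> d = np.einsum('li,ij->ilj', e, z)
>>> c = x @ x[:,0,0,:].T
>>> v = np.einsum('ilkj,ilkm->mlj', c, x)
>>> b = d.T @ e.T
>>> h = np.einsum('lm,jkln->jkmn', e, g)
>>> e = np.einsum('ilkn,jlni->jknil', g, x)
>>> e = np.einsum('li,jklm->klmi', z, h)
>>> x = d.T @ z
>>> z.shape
(13, 7)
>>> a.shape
(17, 17)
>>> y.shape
(7, 17)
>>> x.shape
(7, 17, 7)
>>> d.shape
(13, 17, 7)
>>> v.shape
(2, 29, 7)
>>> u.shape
(17, 17)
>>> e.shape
(29, 13, 3, 7)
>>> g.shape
(2, 29, 17, 3)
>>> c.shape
(7, 29, 3, 7)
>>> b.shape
(7, 17, 17)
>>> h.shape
(2, 29, 13, 3)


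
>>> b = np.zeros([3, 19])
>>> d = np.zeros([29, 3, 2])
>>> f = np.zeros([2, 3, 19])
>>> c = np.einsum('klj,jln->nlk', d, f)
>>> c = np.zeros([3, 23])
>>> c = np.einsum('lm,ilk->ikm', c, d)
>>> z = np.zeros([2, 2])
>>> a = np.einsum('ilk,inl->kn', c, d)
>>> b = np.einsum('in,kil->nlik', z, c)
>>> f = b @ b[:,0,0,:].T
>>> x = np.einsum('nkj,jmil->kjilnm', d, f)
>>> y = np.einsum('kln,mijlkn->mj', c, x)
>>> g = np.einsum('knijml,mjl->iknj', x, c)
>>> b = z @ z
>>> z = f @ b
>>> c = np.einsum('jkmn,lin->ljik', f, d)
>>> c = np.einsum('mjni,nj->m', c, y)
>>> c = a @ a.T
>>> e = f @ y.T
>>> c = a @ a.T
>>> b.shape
(2, 2)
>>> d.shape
(29, 3, 2)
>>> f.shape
(2, 23, 2, 2)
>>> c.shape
(23, 23)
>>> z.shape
(2, 23, 2, 2)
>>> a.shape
(23, 3)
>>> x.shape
(3, 2, 2, 2, 29, 23)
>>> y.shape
(3, 2)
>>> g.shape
(2, 3, 2, 2)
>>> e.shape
(2, 23, 2, 3)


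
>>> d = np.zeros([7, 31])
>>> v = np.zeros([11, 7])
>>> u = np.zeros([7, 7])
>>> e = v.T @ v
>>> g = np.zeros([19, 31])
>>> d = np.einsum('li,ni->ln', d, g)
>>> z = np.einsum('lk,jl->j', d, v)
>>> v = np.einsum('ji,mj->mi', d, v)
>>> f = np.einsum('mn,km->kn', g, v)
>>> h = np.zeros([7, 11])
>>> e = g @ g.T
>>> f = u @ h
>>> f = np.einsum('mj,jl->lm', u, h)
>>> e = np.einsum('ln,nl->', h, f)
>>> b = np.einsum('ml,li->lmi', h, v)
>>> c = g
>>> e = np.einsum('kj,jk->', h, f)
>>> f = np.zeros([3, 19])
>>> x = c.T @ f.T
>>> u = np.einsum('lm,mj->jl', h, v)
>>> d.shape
(7, 19)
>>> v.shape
(11, 19)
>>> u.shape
(19, 7)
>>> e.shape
()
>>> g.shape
(19, 31)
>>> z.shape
(11,)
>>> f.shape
(3, 19)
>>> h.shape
(7, 11)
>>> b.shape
(11, 7, 19)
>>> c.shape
(19, 31)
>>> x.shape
(31, 3)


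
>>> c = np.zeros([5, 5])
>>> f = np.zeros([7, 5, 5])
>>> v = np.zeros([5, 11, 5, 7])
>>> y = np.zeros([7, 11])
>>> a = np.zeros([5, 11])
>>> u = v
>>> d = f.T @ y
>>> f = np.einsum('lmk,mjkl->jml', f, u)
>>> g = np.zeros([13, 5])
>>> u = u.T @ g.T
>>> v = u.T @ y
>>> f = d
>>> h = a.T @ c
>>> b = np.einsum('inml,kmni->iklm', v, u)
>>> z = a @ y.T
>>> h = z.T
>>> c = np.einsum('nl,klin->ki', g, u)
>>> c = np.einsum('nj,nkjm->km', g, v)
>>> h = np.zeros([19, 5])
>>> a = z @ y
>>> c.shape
(11, 11)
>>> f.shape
(5, 5, 11)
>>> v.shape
(13, 11, 5, 11)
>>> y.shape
(7, 11)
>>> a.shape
(5, 11)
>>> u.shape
(7, 5, 11, 13)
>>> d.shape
(5, 5, 11)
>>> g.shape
(13, 5)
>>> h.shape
(19, 5)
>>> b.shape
(13, 7, 11, 5)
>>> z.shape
(5, 7)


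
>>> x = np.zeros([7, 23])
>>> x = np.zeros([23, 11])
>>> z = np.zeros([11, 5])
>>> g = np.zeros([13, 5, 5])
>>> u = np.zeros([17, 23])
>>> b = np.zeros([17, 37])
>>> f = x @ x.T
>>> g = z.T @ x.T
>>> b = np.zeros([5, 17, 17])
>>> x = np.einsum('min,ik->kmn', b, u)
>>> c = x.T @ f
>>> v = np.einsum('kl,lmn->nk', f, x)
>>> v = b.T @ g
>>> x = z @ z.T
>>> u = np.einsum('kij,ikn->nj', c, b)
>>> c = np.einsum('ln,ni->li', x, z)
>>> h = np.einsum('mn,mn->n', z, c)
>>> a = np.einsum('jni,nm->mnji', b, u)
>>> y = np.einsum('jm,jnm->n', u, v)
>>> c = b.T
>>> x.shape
(11, 11)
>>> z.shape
(11, 5)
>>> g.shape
(5, 23)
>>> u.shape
(17, 23)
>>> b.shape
(5, 17, 17)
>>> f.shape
(23, 23)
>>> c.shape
(17, 17, 5)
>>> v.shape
(17, 17, 23)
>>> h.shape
(5,)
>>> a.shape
(23, 17, 5, 17)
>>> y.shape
(17,)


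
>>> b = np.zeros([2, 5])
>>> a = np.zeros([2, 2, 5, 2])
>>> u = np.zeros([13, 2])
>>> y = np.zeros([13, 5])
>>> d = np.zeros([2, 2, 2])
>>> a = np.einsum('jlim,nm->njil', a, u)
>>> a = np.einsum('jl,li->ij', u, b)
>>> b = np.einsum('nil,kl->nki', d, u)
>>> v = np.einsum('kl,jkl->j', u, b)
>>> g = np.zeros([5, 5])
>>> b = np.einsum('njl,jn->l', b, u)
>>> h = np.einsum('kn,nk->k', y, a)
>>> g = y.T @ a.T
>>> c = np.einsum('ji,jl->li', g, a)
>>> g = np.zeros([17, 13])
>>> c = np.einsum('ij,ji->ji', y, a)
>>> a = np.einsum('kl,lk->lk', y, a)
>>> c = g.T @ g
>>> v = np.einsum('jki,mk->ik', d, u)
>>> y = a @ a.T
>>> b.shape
(2,)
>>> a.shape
(5, 13)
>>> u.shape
(13, 2)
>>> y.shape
(5, 5)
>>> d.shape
(2, 2, 2)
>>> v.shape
(2, 2)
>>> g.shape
(17, 13)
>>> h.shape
(13,)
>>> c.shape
(13, 13)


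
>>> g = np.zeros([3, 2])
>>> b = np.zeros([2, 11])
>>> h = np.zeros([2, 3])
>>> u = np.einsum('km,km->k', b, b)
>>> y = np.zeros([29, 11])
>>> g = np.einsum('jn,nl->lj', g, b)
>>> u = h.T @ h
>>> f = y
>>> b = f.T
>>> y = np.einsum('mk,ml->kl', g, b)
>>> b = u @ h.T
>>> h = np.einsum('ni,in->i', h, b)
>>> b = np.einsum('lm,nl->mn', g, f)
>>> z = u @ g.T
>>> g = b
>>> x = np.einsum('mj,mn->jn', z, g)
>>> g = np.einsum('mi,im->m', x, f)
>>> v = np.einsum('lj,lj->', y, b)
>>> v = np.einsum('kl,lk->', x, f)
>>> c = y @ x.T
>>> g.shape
(11,)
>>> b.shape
(3, 29)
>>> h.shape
(3,)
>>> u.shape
(3, 3)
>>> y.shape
(3, 29)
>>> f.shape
(29, 11)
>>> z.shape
(3, 11)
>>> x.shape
(11, 29)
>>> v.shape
()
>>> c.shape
(3, 11)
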